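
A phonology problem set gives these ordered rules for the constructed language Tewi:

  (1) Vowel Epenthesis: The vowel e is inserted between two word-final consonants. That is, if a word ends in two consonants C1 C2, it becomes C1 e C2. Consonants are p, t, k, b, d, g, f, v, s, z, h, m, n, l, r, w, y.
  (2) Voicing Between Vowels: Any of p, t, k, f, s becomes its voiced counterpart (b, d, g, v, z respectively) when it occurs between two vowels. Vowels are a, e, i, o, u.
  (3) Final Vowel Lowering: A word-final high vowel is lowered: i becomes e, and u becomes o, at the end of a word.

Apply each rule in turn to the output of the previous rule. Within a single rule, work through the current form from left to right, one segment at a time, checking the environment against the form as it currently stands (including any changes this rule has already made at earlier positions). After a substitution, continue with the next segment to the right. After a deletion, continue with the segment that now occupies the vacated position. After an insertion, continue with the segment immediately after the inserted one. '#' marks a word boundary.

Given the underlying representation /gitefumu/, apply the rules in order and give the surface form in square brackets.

[gidevumo]

(1) Vowel Epenthesis: no change — [gitefumu]
(2) Voicing Between Vowels: [gitefumu] → [gidevumu]
(3) Final Vowel Lowering: [gidevumu] → [gidevumo]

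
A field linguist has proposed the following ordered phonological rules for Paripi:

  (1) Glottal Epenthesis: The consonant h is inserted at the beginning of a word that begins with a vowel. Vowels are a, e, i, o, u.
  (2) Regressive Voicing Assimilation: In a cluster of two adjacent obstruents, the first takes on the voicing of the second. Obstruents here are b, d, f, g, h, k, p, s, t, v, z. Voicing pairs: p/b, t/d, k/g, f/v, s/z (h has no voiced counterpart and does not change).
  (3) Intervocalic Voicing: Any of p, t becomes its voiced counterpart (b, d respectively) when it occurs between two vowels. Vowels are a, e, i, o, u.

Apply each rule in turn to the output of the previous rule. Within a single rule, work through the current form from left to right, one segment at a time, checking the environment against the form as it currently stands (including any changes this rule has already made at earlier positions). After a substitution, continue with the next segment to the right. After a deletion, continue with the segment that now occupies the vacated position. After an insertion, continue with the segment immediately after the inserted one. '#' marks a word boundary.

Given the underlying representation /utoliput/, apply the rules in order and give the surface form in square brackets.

(1) Glottal Epenthesis: [utoliput] → [hutoliput]
(2) Regressive Voicing Assimilation: no change — [hutoliput]
(3) Intervocalic Voicing: [hutoliput] → [hudolibut]

[hudolibut]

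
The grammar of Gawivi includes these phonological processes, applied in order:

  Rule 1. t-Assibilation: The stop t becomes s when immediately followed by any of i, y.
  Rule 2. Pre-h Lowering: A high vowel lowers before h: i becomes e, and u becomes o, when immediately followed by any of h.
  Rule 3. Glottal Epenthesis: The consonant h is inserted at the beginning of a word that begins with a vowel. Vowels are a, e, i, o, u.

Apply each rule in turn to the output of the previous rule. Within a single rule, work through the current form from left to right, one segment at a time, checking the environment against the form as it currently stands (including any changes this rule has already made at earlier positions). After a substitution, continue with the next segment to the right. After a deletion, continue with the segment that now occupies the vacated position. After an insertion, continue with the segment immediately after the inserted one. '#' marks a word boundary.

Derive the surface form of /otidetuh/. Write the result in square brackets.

[hosidetoh]

Rule 1 t-Assibilation: [otidetuh] → [osidetuh]
Rule 2 Pre-h Lowering: [osidetuh] → [osidetoh]
Rule 3 Glottal Epenthesis: [osidetoh] → [hosidetoh]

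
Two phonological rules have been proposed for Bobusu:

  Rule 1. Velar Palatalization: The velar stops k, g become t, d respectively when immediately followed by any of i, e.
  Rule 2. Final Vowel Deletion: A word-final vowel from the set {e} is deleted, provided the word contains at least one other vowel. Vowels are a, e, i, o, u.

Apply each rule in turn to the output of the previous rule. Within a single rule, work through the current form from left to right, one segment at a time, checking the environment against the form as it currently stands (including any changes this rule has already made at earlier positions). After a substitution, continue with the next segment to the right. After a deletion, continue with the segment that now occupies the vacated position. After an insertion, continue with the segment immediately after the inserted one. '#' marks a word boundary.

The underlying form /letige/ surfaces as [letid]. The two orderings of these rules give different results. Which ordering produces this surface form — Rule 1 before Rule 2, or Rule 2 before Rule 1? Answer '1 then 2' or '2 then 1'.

1 then 2

Order 1 then 2:
  1 Velar Palatalization: [letige] → [letide]
  2 Final Vowel Deletion: [letide] → [letid]
  result: [letid]
Order 2 then 1:
  2 Final Vowel Deletion: [letige] → [letig]
  1 Velar Palatalization: no change — [letig]
  result: [letig]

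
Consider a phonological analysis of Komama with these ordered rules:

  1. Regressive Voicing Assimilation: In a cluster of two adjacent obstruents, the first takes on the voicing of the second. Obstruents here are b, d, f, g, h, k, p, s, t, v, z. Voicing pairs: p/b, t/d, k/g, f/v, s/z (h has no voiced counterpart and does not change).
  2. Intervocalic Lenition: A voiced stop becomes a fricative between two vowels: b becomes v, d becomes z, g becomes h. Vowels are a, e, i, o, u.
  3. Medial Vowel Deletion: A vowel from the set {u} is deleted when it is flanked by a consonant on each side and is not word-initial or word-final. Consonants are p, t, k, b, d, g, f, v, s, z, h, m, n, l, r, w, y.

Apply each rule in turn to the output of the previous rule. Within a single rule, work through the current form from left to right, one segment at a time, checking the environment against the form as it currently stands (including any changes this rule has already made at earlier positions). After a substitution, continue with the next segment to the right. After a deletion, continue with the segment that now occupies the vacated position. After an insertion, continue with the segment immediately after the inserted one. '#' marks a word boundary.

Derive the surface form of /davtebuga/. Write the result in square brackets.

1 Regressive Voicing Assimilation: [davtebuga] → [daftebuga]
2 Intervocalic Lenition: [daftebuga] → [daftevuha]
3 Medial Vowel Deletion: [daftevuha] → [daftevha]

[daftevha]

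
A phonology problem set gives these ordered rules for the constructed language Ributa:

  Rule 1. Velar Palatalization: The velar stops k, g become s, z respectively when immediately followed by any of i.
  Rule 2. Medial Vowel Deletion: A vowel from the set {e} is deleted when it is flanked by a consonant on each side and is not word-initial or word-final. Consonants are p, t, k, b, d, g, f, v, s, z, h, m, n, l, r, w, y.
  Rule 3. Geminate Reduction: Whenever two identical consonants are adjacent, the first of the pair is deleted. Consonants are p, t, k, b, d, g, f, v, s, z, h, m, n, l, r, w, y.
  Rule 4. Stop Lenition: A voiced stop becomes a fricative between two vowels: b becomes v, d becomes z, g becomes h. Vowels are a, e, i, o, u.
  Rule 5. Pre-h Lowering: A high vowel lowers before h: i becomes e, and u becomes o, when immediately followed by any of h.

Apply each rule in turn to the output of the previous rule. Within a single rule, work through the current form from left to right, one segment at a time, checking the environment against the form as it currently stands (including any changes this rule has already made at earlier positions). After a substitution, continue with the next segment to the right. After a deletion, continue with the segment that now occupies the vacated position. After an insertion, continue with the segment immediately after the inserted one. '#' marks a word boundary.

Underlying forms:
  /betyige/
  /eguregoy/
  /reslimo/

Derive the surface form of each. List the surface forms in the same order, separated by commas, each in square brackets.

[btyehe], [ehurgoy], [rslimo]

/betyige/:
  Rule 1 Velar Palatalization: no change — [betyige]
  Rule 2 Medial Vowel Deletion: [betyige] → [btyige]
  Rule 3 Geminate Reduction: no change — [btyige]
  Rule 4 Stop Lenition: [btyige] → [btyihe]
  Rule 5 Pre-h Lowering: [btyihe] → [btyehe]
/eguregoy/:
  Rule 1 Velar Palatalization: no change — [eguregoy]
  Rule 2 Medial Vowel Deletion: [eguregoy] → [egurgoy]
  Rule 3 Geminate Reduction: no change — [egurgoy]
  Rule 4 Stop Lenition: [egurgoy] → [ehurgoy]
  Rule 5 Pre-h Lowering: no change — [ehurgoy]
/reslimo/:
  Rule 1 Velar Palatalization: no change — [reslimo]
  Rule 2 Medial Vowel Deletion: [reslimo] → [rslimo]
  Rule 3 Geminate Reduction: no change — [rslimo]
  Rule 4 Stop Lenition: no change — [rslimo]
  Rule 5 Pre-h Lowering: no change — [rslimo]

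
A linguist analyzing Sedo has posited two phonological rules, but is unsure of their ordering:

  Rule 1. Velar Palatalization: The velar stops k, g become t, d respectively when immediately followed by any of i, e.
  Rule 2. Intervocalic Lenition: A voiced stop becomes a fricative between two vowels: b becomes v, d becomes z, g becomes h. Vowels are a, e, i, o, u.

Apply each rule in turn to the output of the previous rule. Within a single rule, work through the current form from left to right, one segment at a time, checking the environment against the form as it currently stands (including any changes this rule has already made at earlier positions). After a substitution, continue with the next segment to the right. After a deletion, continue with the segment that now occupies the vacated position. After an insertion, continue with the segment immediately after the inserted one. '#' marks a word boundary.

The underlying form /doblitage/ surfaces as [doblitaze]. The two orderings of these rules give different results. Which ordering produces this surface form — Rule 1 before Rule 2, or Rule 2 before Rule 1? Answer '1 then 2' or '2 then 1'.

Order 1 then 2:
  1 Velar Palatalization: [doblitage] → [doblitade]
  2 Intervocalic Lenition: [doblitade] → [doblitaze]
  result: [doblitaze]
Order 2 then 1:
  2 Intervocalic Lenition: [doblitage] → [doblitahe]
  1 Velar Palatalization: no change — [doblitahe]
  result: [doblitahe]

1 then 2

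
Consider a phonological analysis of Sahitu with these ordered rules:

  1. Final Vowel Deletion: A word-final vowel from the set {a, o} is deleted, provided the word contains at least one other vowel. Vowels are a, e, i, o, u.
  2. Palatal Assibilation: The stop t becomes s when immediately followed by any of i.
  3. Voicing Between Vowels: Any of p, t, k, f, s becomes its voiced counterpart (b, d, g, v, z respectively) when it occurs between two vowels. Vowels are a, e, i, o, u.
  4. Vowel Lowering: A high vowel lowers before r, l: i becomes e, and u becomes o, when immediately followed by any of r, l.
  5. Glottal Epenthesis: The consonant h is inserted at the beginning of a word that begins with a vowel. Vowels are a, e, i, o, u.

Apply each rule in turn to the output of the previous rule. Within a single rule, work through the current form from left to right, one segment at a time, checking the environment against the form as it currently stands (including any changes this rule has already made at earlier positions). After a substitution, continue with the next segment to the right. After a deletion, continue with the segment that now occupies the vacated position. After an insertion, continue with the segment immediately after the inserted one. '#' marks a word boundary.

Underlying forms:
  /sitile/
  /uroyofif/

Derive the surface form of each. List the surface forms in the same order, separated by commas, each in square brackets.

/sitile/:
  1 Final Vowel Deletion: no change — [sitile]
  2 Palatal Assibilation: [sitile] → [sisile]
  3 Voicing Between Vowels: [sisile] → [sizile]
  4 Vowel Lowering: [sizile] → [sizele]
  5 Glottal Epenthesis: no change — [sizele]
/uroyofif/:
  1 Final Vowel Deletion: no change — [uroyofif]
  2 Palatal Assibilation: no change — [uroyofif]
  3 Voicing Between Vowels: [uroyofif] → [uroyovif]
  4 Vowel Lowering: [uroyovif] → [oroyovif]
  5 Glottal Epenthesis: [oroyovif] → [horoyovif]

[sizele], [horoyovif]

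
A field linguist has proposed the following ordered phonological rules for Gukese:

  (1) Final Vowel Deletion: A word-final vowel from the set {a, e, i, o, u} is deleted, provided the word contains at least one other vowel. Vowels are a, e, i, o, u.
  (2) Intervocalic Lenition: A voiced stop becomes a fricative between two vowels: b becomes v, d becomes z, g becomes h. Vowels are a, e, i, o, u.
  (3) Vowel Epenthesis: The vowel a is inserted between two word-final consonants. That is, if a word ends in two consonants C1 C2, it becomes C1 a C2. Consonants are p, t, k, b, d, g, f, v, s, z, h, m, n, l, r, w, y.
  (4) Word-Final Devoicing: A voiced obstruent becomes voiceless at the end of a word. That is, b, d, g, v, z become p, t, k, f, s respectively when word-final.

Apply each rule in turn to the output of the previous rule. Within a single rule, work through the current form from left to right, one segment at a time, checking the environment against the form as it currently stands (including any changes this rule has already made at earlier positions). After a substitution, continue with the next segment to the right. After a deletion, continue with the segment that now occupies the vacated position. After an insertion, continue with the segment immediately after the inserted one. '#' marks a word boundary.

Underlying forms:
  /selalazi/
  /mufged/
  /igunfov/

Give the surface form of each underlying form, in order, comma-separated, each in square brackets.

[selalas], [mufget], [ihunfof]

/selalazi/:
  (1) Final Vowel Deletion: [selalazi] → [selalaz]
  (2) Intervocalic Lenition: no change — [selalaz]
  (3) Vowel Epenthesis: no change — [selalaz]
  (4) Word-Final Devoicing: [selalaz] → [selalas]
/mufged/:
  (1) Final Vowel Deletion: no change — [mufged]
  (2) Intervocalic Lenition: no change — [mufged]
  (3) Vowel Epenthesis: no change — [mufged]
  (4) Word-Final Devoicing: [mufged] → [mufget]
/igunfov/:
  (1) Final Vowel Deletion: no change — [igunfov]
  (2) Intervocalic Lenition: [igunfov] → [ihunfov]
  (3) Vowel Epenthesis: no change — [ihunfov]
  (4) Word-Final Devoicing: [ihunfov] → [ihunfof]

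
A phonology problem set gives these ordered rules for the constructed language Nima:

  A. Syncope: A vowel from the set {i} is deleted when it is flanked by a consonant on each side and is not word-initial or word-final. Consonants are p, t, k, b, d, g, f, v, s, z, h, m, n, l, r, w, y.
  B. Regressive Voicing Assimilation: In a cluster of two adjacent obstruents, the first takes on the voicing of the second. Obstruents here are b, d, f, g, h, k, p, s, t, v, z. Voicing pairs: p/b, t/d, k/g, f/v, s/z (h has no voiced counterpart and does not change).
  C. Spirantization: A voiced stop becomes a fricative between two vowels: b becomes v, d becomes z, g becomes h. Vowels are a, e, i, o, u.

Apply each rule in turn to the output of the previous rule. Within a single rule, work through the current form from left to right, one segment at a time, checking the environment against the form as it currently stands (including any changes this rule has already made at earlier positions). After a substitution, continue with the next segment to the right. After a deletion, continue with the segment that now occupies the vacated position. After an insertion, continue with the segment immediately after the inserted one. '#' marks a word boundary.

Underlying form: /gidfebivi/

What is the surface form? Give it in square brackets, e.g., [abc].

A Syncope: [gidfebivi] → [gdfebvi]
B Regressive Voicing Assimilation: [gdfebvi] → [gtfebvi]
C Spirantization: no change — [gtfebvi]

[gtfebvi]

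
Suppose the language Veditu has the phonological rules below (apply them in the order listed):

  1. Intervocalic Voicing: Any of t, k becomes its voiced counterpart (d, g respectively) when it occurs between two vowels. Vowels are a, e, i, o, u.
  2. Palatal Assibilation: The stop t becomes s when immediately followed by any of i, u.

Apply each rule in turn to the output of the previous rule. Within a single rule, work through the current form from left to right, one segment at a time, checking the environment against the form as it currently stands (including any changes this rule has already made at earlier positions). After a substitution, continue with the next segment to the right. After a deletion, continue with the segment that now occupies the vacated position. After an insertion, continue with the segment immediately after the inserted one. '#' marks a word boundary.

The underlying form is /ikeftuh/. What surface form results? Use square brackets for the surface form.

1 Intervocalic Voicing: [ikeftuh] → [igeftuh]
2 Palatal Assibilation: [igeftuh] → [igefsuh]

[igefsuh]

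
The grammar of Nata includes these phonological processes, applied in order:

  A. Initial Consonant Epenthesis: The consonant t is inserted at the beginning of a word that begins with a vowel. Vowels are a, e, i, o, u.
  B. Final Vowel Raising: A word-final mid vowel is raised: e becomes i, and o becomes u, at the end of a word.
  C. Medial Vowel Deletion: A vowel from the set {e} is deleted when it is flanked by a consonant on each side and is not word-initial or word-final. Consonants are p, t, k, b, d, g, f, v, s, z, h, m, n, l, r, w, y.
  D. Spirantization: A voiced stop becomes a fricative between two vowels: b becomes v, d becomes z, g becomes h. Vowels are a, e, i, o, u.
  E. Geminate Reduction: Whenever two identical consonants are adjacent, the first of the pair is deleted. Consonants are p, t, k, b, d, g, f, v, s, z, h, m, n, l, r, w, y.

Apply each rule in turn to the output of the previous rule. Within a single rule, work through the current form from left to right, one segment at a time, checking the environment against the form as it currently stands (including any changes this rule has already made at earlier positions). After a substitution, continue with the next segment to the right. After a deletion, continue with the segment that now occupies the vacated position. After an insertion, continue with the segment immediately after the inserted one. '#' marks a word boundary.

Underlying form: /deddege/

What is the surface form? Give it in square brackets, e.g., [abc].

[dgi]

A Initial Consonant Epenthesis: no change — [deddege]
B Final Vowel Raising: [deddege] → [deddegi]
C Medial Vowel Deletion: [deddegi] → [dddgi]
D Spirantization: no change — [dddgi]
E Geminate Reduction: [dddgi] → [dgi]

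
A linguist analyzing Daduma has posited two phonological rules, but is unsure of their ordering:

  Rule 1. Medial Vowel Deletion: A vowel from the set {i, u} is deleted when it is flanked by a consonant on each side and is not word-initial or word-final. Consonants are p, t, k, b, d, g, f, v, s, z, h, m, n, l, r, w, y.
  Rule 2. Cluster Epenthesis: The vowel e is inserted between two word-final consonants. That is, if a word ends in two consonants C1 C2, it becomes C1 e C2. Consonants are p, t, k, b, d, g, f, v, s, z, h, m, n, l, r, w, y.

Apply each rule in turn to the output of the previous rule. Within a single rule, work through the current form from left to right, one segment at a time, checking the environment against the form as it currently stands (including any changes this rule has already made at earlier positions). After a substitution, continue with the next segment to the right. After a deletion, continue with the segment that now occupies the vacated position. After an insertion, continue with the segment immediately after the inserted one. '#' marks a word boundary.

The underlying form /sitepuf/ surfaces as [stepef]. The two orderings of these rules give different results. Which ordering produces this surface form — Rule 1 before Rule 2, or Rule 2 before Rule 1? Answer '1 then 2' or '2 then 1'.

Order 1 then 2:
  1 Medial Vowel Deletion: [sitepuf] → [stepf]
  2 Cluster Epenthesis: [stepf] → [stepef]
  result: [stepef]
Order 2 then 1:
  2 Cluster Epenthesis: no change — [sitepuf]
  1 Medial Vowel Deletion: [sitepuf] → [stepf]
  result: [stepf]

1 then 2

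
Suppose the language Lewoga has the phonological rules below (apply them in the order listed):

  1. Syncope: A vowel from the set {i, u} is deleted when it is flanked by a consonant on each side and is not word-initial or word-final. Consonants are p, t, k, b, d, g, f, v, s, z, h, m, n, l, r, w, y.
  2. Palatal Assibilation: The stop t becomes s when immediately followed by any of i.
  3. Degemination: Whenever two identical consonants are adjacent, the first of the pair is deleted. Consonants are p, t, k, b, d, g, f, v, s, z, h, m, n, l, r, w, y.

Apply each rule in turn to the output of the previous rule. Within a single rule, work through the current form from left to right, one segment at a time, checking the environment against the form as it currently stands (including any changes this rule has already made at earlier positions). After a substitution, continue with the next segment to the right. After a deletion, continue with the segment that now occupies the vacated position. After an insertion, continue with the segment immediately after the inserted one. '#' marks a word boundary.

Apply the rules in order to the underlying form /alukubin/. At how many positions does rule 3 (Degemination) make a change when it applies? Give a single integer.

1 Syncope: [alukubin] → [alkbn]
2 Palatal Assibilation: no change — [alkbn]
3 Degemination: no change — [alkbn]
Rule 3 changed 0 position(s).

0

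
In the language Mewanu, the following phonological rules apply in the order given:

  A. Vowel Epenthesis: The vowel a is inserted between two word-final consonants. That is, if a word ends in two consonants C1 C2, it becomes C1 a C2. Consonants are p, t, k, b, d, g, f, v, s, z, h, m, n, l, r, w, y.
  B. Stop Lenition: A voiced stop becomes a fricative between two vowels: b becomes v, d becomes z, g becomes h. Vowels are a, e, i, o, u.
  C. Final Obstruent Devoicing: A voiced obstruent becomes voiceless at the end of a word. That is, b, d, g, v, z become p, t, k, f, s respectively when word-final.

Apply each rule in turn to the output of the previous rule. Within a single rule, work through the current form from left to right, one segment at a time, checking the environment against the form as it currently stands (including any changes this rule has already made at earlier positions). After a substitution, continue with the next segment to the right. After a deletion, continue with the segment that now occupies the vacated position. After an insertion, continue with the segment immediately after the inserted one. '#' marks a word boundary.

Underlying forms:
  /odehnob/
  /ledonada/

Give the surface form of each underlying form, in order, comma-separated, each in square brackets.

[ozehnop], [lezonaza]

/odehnob/:
  A Vowel Epenthesis: no change — [odehnob]
  B Stop Lenition: [odehnob] → [ozehnob]
  C Final Obstruent Devoicing: [ozehnob] → [ozehnop]
/ledonada/:
  A Vowel Epenthesis: no change — [ledonada]
  B Stop Lenition: [ledonada] → [lezonaza]
  C Final Obstruent Devoicing: no change — [lezonaza]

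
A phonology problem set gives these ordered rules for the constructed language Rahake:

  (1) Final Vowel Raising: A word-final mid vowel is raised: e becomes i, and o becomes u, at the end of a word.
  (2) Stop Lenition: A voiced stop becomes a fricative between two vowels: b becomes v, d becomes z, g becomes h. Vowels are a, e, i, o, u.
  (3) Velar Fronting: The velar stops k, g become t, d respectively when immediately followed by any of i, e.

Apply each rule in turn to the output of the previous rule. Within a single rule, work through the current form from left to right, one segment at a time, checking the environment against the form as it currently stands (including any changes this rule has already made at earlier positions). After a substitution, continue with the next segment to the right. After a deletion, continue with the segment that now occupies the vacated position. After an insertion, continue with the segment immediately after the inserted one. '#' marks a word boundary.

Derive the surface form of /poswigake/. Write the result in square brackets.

[poswihati]

(1) Final Vowel Raising: [poswigake] → [poswigaki]
(2) Stop Lenition: [poswigaki] → [poswihaki]
(3) Velar Fronting: [poswihaki] → [poswihati]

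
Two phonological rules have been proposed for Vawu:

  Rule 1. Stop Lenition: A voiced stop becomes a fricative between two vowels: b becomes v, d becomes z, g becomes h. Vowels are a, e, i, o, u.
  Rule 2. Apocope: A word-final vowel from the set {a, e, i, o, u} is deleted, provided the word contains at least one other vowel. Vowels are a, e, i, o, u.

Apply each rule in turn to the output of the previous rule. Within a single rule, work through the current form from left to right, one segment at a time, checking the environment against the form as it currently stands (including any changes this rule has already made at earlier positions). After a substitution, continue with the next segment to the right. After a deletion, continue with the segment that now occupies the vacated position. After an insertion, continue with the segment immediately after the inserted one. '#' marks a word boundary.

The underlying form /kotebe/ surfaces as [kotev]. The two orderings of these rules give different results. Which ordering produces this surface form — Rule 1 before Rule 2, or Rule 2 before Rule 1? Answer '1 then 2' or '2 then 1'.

1 then 2

Order 1 then 2:
  1 Stop Lenition: [kotebe] → [koteve]
  2 Apocope: [koteve] → [kotev]
  result: [kotev]
Order 2 then 1:
  2 Apocope: [kotebe] → [koteb]
  1 Stop Lenition: no change — [koteb]
  result: [koteb]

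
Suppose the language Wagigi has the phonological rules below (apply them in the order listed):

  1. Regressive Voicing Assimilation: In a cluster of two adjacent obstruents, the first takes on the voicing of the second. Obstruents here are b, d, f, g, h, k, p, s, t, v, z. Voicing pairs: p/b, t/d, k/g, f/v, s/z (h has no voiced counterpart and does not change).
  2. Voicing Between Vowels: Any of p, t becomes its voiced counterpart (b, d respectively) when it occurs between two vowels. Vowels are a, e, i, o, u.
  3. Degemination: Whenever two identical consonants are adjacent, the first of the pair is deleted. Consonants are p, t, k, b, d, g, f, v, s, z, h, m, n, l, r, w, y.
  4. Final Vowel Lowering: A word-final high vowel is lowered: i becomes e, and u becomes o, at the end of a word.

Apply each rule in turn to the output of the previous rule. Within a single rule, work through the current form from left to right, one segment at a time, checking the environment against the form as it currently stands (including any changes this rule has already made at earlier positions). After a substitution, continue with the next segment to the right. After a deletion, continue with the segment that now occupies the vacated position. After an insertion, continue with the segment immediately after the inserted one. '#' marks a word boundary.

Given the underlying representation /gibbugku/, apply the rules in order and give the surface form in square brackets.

1 Regressive Voicing Assimilation: [gibbugku] → [gibbukku]
2 Voicing Between Vowels: no change — [gibbukku]
3 Degemination: [gibbukku] → [gibuku]
4 Final Vowel Lowering: [gibuku] → [gibuko]

[gibuko]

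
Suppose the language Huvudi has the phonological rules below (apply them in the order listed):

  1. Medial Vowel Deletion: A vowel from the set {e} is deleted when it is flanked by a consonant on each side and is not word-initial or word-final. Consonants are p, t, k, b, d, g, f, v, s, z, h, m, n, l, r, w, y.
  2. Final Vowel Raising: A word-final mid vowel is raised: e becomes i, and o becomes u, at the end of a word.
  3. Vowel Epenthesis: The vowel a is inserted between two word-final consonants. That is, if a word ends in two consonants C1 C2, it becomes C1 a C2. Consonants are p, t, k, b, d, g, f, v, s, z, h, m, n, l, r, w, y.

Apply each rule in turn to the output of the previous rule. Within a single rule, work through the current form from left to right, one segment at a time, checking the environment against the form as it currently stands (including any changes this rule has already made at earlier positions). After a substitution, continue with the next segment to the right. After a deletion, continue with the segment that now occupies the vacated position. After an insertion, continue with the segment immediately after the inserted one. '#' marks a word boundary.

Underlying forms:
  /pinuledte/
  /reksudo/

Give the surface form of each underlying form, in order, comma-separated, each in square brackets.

/pinuledte/:
  1 Medial Vowel Deletion: [pinuledte] → [pinuldte]
  2 Final Vowel Raising: [pinuldte] → [pinuldti]
  3 Vowel Epenthesis: no change — [pinuldti]
/reksudo/:
  1 Medial Vowel Deletion: [reksudo] → [rksudo]
  2 Final Vowel Raising: [rksudo] → [rksudu]
  3 Vowel Epenthesis: no change — [rksudu]

[pinuldti], [rksudu]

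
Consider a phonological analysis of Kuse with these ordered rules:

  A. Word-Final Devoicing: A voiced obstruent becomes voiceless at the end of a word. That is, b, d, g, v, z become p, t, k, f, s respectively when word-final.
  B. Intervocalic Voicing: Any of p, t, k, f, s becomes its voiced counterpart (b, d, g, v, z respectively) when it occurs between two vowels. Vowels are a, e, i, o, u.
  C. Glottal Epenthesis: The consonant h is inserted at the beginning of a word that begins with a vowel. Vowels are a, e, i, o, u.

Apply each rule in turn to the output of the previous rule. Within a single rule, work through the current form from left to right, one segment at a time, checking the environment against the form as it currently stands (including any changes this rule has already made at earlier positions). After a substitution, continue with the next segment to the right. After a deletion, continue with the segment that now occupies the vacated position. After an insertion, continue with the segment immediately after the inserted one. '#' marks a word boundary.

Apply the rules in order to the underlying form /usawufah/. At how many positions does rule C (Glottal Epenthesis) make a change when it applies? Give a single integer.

1

A Word-Final Devoicing: no change — [usawufah]
B Intervocalic Voicing: [usawufah] → [uzawuvah]
C Glottal Epenthesis: [uzawuvah] → [huzawuvah]
Rule C changed 1 position(s).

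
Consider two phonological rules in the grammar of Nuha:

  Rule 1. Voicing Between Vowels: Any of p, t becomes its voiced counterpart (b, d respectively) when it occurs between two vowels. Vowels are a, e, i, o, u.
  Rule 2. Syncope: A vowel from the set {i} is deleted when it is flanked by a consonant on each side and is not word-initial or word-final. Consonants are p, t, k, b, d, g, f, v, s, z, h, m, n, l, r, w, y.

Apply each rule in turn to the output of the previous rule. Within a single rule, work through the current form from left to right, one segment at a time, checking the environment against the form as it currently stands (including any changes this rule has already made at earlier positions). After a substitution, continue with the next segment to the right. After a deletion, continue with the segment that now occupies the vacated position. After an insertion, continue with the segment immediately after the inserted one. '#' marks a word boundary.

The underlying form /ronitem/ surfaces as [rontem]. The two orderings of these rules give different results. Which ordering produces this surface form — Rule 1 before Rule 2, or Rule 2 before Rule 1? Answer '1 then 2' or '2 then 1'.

2 then 1

Order 1 then 2:
  1 Voicing Between Vowels: [ronitem] → [ronidem]
  2 Syncope: [ronidem] → [rondem]
  result: [rondem]
Order 2 then 1:
  2 Syncope: [ronitem] → [rontem]
  1 Voicing Between Vowels: no change — [rontem]
  result: [rontem]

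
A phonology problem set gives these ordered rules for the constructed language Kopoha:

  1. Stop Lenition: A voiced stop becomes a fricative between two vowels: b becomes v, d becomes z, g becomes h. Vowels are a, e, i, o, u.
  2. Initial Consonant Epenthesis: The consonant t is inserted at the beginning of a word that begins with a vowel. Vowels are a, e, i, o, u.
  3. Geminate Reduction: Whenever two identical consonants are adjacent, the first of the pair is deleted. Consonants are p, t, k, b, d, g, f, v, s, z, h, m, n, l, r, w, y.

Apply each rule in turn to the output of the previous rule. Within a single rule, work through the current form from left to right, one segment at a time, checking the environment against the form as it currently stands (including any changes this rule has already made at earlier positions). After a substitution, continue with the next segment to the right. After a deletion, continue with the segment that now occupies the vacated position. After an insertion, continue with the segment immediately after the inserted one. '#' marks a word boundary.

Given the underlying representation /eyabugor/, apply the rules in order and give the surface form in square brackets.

[teyavuhor]

1 Stop Lenition: [eyabugor] → [eyavuhor]
2 Initial Consonant Epenthesis: [eyavuhor] → [teyavuhor]
3 Geminate Reduction: no change — [teyavuhor]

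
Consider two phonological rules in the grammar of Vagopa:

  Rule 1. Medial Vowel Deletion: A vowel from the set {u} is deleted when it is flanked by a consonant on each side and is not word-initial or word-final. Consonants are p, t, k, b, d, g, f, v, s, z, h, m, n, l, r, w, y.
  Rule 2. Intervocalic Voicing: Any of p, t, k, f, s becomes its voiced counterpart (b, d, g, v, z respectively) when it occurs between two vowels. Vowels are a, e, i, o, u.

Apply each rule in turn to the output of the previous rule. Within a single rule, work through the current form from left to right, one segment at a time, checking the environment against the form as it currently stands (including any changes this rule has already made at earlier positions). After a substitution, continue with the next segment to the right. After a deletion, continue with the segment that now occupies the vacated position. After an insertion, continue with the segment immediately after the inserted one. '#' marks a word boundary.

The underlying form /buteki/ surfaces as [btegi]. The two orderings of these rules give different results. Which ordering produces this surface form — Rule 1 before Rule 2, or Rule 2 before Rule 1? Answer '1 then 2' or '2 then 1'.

Order 1 then 2:
  1 Medial Vowel Deletion: [buteki] → [bteki]
  2 Intervocalic Voicing: [bteki] → [btegi]
  result: [btegi]
Order 2 then 1:
  2 Intervocalic Voicing: [buteki] → [budegi]
  1 Medial Vowel Deletion: [budegi] → [bdegi]
  result: [bdegi]

1 then 2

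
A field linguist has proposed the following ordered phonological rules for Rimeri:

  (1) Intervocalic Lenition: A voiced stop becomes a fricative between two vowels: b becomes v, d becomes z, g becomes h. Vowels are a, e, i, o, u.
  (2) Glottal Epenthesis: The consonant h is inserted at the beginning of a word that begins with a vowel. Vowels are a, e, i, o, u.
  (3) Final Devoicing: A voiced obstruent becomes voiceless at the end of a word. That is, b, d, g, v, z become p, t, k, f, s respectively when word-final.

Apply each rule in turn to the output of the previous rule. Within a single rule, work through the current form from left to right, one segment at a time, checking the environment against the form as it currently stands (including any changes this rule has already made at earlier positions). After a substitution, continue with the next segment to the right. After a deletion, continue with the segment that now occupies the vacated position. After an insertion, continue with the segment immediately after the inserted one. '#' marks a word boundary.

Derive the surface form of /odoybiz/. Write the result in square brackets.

[hozoybis]

(1) Intervocalic Lenition: [odoybiz] → [ozoybiz]
(2) Glottal Epenthesis: [ozoybiz] → [hozoybiz]
(3) Final Devoicing: [hozoybiz] → [hozoybis]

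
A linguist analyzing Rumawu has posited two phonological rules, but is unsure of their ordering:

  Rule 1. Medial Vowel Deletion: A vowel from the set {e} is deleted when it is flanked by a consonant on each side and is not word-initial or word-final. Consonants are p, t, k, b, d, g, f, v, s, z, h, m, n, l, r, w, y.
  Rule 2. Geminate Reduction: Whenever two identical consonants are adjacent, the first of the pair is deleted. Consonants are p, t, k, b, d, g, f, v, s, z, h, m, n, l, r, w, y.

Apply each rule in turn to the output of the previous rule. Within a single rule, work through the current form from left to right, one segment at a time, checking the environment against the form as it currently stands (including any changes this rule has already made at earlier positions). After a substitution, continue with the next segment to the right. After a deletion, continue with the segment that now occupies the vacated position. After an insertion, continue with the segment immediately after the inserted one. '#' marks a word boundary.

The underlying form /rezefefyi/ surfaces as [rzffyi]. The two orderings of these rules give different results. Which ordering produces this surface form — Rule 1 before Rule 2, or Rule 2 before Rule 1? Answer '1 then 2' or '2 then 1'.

2 then 1

Order 1 then 2:
  1 Medial Vowel Deletion: [rezefefyi] → [rzffyi]
  2 Geminate Reduction: [rzffyi] → [rzfyi]
  result: [rzfyi]
Order 2 then 1:
  2 Geminate Reduction: no change — [rezefefyi]
  1 Medial Vowel Deletion: [rezefefyi] → [rzffyi]
  result: [rzffyi]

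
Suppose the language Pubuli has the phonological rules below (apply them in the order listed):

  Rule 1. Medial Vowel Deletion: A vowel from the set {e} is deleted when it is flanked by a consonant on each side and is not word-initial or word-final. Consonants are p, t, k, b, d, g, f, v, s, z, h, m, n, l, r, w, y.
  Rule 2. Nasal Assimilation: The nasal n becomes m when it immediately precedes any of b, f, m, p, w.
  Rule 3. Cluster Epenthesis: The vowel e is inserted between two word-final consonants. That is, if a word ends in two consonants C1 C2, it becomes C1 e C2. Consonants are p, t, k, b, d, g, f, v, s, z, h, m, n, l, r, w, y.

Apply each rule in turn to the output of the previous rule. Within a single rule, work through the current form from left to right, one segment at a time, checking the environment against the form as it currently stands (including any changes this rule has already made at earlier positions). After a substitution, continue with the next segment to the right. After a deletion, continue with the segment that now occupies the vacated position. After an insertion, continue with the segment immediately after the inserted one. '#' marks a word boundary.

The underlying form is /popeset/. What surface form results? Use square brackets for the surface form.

Rule 1 Medial Vowel Deletion: [popeset] → [popst]
Rule 2 Nasal Assimilation: no change — [popst]
Rule 3 Cluster Epenthesis: [popst] → [popset]

[popset]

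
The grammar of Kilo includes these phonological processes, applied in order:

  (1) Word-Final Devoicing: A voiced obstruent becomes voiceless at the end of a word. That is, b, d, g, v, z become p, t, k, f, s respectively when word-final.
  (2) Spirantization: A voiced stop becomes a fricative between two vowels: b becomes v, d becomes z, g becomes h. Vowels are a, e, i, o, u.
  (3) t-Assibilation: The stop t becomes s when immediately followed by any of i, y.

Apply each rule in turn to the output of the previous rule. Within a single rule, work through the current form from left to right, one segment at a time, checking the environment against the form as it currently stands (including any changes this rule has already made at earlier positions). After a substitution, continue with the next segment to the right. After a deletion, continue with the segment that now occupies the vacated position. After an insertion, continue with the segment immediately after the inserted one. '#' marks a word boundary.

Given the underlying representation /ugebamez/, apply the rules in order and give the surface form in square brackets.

(1) Word-Final Devoicing: [ugebamez] → [ugebames]
(2) Spirantization: [ugebames] → [uhevames]
(3) t-Assibilation: no change — [uhevames]

[uhevames]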